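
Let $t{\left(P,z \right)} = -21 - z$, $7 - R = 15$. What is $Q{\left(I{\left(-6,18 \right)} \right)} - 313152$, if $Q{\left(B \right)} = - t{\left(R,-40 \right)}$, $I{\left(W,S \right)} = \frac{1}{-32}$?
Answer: $-313171$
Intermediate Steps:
$R = -8$ ($R = 7 - 15 = -8$)
$I{\left(W,S \right)} = - \frac{1}{32}$
$Q{\left(B \right)} = -19$ ($Q{\left(B \right)} = - (-21 - -40) = - (-21 + 40) = \left(-1\right) 19 = -19$)
$Q{\left(I{\left(-6,18 \right)} \right)} - 313152 = -19 - 313152 = -313171$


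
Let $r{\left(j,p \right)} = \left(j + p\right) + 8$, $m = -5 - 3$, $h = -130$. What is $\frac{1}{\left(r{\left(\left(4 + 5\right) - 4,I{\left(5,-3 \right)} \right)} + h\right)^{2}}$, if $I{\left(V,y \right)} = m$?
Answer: $\frac{1}{15625} \approx 6.4 \cdot 10^{-5}$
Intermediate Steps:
$m = -8$
$I{\left(V,y \right)} = -8$
$r{\left(j,p \right)} = 8 + j + p$
$\frac{1}{\left(r{\left(\left(4 + 5\right) - 4,I{\left(5,-3 \right)} \right)} + h\right)^{2}} = \frac{1}{\left(\left(8 + \left(\left(4 + 5\right) - 4\right) - 8\right) - 130\right)^{2}} = \frac{1}{\left(\left(8 + \left(9 - 4\right) - 8\right) - 130\right)^{2}} = \frac{1}{\left(\left(8 + 5 - 8\right) - 130\right)^{2}} = \frac{1}{\left(5 - 130\right)^{2}} = \frac{1}{\left(-125\right)^{2}} = \frac{1}{15625}$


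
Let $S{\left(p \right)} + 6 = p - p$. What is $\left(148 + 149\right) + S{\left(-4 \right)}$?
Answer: $291$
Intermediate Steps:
$S{\left(p \right)} = -6$ ($S{\left(p \right)} = -6 + \left(p - p\right) = -6 + 0 = -6$)
$\left(148 + 149\right) + S{\left(-4 \right)} = \left(148 + 149\right) - 6 = 297 - 6 = 291$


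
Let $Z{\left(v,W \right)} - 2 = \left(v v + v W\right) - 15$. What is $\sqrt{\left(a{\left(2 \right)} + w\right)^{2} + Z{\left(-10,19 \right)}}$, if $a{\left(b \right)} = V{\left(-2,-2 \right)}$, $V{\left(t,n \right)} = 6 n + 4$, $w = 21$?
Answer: $\sqrt{66} \approx 8.124$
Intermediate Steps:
$V{\left(t,n \right)} = 4 + 6 n$
$a{\left(b \right)} = -8$ ($a{\left(b \right)} = 4 + 6 \left(-2\right) = 4 - 12 = -8$)
$Z{\left(v,W \right)} = -13 + v^{2} + W v$ ($Z{\left(v,W \right)} = 2 - \left(15 - v W - v v\right) = 2 - \left(15 - v^{2} - W v\right) = 2 + \left(-15 + v^{2} + W v\right) = -13 + v^{2} + W v$)
$\sqrt{\left(a{\left(2 \right)} + w\right)^{2} + Z{\left(-10,19 \right)}} = \sqrt{\left(-8 + 21\right)^{2} + \left(-13 + \left(-10\right)^{2} + 19 \left(-10\right)\right)} = \sqrt{13^{2} - 103} = \sqrt{169 - 103} = \sqrt{66}$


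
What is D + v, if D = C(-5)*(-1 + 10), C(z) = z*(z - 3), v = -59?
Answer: 301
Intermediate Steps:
C(z) = z*(-3 + z)
D = 360 (D = (-5*(-3 - 5))*(-1 + 10) = -5*(-8)*9 = 40*9 = 360)
D + v = 360 - 59 = 301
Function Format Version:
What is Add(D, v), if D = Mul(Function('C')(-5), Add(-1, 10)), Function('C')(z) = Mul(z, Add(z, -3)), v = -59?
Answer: 301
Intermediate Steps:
Function('C')(z) = Mul(z, Add(-3, z))
D = 360 (D = Mul(Mul(-5, Add(-3, -5)), Add(-1, 10)) = Mul(Mul(-5, -8), 9) = Mul(40, 9) = 360)
Add(D, v) = Add(360, -59) = 301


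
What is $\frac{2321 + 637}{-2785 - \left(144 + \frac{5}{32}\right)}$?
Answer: $- \frac{94656}{93733} \approx -1.0098$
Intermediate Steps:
$\frac{2321 + 637}{-2785 - \left(144 + \frac{5}{32}\right)} = \frac{2958}{-2785 - \frac{4613}{32}} = \frac{2958}{- \frac{93733}{32}} = 2958 \left(- \frac{32}{93733}\right) = - \frac{94656}{93733}$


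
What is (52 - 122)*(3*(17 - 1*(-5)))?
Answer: -4620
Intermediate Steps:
(52 - 122)*(3*(17 - 1*(-5))) = -210*(17 + 5) = -210*22 = -70*66 = -4620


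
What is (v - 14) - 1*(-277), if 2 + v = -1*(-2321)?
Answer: 2582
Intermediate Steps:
v = 2319 (v = -2 - 1*(-2321) = -2 + 2321 = 2319)
(v - 14) - 1*(-277) = (2319 - 14) - 1*(-277) = 2305 + 277 = 2582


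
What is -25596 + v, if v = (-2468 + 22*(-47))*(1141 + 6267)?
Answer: -25968412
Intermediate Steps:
v = -25942816 (v = (-2468 - 1034)*7408 = -3502*7408 = -25942816)
-25596 + v = -25596 - 25942816 = -25968412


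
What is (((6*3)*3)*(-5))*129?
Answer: -34830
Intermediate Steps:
(((6*3)*3)*(-5))*129 = ((18*3)*(-5))*129 = (54*(-5))*129 = -270*129 = -34830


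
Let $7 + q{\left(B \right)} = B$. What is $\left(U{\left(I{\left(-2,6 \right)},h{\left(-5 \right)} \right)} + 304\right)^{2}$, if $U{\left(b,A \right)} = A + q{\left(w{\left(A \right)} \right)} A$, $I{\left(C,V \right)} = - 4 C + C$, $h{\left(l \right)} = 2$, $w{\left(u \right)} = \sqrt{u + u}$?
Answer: $87616$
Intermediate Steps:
$w{\left(u \right)} = \sqrt{2} \sqrt{u}$ ($w{\left(u \right)} = \sqrt{2 u} = \sqrt{2} \sqrt{u}$)
$q{\left(B \right)} = -7 + B$
$I{\left(C,V \right)} = - 3 C$
$U{\left(b,A \right)} = A + A \left(-7 + \sqrt{2} \sqrt{A}\right)$ ($U{\left(b,A \right)} = A + \left(-7 + \sqrt{2} \sqrt{A}\right) A = A + A \left(-7 + \sqrt{2} \sqrt{A}\right)$)
$\left(U{\left(I{\left(-2,6 \right)},h{\left(-5 \right)} \right)} + 304\right)^{2} = \left(2 \left(-6 + \sqrt{2} \sqrt{2}\right) + 304\right)^{2} = \left(2 \left(-6 + 2\right) + 304\right)^{2} = \left(2 \left(-4\right) + 304\right)^{2} = \left(-8 + 304\right)^{2} = 296^{2} = 87616$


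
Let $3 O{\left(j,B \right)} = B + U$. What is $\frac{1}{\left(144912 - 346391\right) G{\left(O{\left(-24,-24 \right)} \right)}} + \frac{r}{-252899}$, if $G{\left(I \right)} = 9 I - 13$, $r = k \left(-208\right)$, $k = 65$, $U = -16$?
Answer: $\frac{362291731539}{6776860403593} \approx 0.05346$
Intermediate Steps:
$O{\left(j,B \right)} = - \frac{16}{3} + \frac{B}{3}$ ($O{\left(j,B \right)} = \frac{B - 16}{3} = \frac{-16 + B}{3} = - \frac{16}{3} + \frac{B}{3}$)
$r = -13520$ ($r = 65 \left(-208\right) = -13520$)
$G{\left(I \right)} = -13 + 9 I$
$\frac{1}{\left(144912 - 346391\right) G{\left(O{\left(-24,-24 \right)} \right)}} + \frac{r}{-252899} = \frac{1}{\left(144912 - 346391\right) \left(-13 + 9 \left(- \frac{16}{3} + \frac{1}{3} \left(-24\right)\right)\right)} - \frac{13520}{-252899} = \frac{1}{\left(-201479\right) \left(-13 + 9 \left(- \frac{16}{3} - 8\right)\right)} - - \frac{13520}{252899} = - \frac{1}{201479 \left(-13 + 9 \left(- \frac{40}{3}\right)\right)} + \frac{13520}{252899} = - \frac{1}{201479 \left(-13 - 120\right)} + \frac{13520}{252899} = - \frac{1}{201479 \left(-133\right)} + \frac{13520}{252899} = \left(- \frac{1}{201479}\right) \left(- \frac{1}{133}\right) + \frac{13520}{252899} = \frac{1}{26796707} + \frac{13520}{252899} = \frac{362291731539}{6776860403593}$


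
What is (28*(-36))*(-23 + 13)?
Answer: 10080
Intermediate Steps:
(28*(-36))*(-23 + 13) = -1008*(-10) = 10080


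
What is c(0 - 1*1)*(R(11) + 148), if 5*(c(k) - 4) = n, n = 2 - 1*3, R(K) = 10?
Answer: 3002/5 ≈ 600.40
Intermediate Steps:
n = -1 (n = 2 - 3 = -1)
c(k) = 19/5 (c(k) = 4 + (⅕)*(-1) = 4 - ⅕ = 19/5)
c(0 - 1*1)*(R(11) + 148) = 19*(10 + 148)/5 = (19/5)*158 = 3002/5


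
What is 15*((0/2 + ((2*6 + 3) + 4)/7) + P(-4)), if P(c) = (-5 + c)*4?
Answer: -3495/7 ≈ -499.29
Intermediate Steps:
P(c) = -20 + 4*c
15*((0/2 + ((2*6 + 3) + 4)/7) + P(-4)) = 15*((0/2 + ((2*6 + 3) + 4)/7) + (-20 + 4*(-4))) = 15*((0*(½) + ((12 + 3) + 4)*(⅐)) + (-20 - 16)) = 15*((0 + (15 + 4)*(⅐)) - 36) = 15*((0 + 19*(⅐)) - 36) = 15*((0 + 19/7) - 36) = 15*(19/7 - 36) = 15*(-233/7) = -3495/7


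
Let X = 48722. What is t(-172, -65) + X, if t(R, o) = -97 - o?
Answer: 48690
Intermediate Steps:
t(-172, -65) + X = (-97 - 1*(-65)) + 48722 = (-97 + 65) + 48722 = -32 + 48722 = 48690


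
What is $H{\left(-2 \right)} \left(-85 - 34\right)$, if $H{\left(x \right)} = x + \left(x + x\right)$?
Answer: $714$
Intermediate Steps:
$H{\left(x \right)} = 3 x$ ($H{\left(x \right)} = x + 2 x = 3 x$)
$H{\left(-2 \right)} \left(-85 - 34\right) = 3 \left(-2\right) \left(-85 - 34\right) = - 6 \left(-85 - 34\right) = \left(-6\right) \left(-119\right) = 714$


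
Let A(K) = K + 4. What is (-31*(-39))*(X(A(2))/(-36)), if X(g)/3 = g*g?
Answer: -3627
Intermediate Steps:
A(K) = 4 + K
X(g) = 3*g² (X(g) = 3*(g*g) = 3*g²)
(-31*(-39))*(X(A(2))/(-36)) = (-31*(-39))*((3*(4 + 2)²)/(-36)) = 1209*((3*6²)*(-1/36)) = 1209*((3*36)*(-1/36)) = 1209*(108*(-1/36)) = 1209*(-3) = -3627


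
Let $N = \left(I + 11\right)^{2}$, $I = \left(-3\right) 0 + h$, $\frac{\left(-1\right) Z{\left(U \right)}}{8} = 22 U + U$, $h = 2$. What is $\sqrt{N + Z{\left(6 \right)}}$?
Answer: $i \sqrt{935} \approx 30.578 i$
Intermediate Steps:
$Z{\left(U \right)} = - 184 U$ ($Z{\left(U \right)} = - 8 \left(22 U + U\right) = - 8 \cdot 23 U = - 184 U$)
$I = 2$ ($I = \left(-3\right) 0 + 2 = 0 + 2 = 2$)
$N = 169$ ($N = \left(2 + 11\right)^{2} = 13^{2} = 169$)
$\sqrt{N + Z{\left(6 \right)}} = \sqrt{169 - 1104} = \sqrt{-935} = i \sqrt{935}$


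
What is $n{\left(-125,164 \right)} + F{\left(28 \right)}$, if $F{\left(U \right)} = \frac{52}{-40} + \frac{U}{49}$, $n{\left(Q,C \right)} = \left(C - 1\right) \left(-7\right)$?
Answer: $- \frac{79921}{70} \approx -1141.7$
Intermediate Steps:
$n{\left(Q,C \right)} = 7 - 7 C$ ($n{\left(Q,C \right)} = \left(-1 + C\right) \left(-7\right) = 7 - 7 C$)
$F{\left(U \right)} = - \frac{13}{10} + \frac{U}{49}$ ($F{\left(U \right)} = 52 \left(- \frac{1}{40}\right) + U \frac{1}{49} = - \frac{13}{10} + \frac{U}{49}$)
$n{\left(-125,164 \right)} + F{\left(28 \right)} = \left(7 - 1148\right) + \left(- \frac{13}{10} + \frac{1}{49} \cdot 28\right) = \left(7 - 1148\right) + \left(- \frac{13}{10} + \frac{4}{7}\right) = -1141 - \frac{51}{70} = - \frac{79921}{70}$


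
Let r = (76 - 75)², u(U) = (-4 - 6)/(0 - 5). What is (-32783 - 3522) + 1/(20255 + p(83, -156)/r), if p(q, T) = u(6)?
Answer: -735430384/20257 ≈ -36305.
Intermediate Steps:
u(U) = 2 (u(U) = -10/(-5) = -10*(-⅕) = 2)
p(q, T) = 2
r = 1 (r = 1² = 1)
(-32783 - 3522) + 1/(20255 + p(83, -156)/r) = (-32783 - 3522) + 1/(20255 + 2/1) = -36305 + 1/(20255 + 2*1) = -36305 + 1/(20255 + 2) = -36305 + 1/20257 = -735430384/20257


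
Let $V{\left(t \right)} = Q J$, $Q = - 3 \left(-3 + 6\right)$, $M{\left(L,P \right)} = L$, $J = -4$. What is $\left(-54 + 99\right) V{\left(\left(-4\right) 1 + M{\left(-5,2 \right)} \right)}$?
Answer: $1620$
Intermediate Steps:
$Q = -9$ ($Q = \left(-3\right) 3 = -9$)
$V{\left(t \right)} = 36$ ($V{\left(t \right)} = \left(-9\right) \left(-4\right) = 36$)
$\left(-54 + 99\right) V{\left(\left(-4\right) 1 + M{\left(-5,2 \right)} \right)} = \left(-54 + 99\right) 36 = 45 \cdot 36 = 1620$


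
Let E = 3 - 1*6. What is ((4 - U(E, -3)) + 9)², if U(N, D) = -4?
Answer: 289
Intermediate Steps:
E = -3 (E = 3 - 6 = -3)
((4 - U(E, -3)) + 9)² = ((4 - 1*(-4)) + 9)² = ((4 + 4) + 9)² = (8 + 9)² = 17² = 289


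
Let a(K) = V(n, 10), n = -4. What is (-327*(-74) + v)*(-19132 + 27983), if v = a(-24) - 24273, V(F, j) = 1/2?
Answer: -1318799/2 ≈ -6.5940e+5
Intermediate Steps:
V(F, j) = 1/2
a(K) = 1/2
v = -48545/2 (v = 1/2 - 24273 = -48545/2 ≈ -24273.)
(-327*(-74) + v)*(-19132 + 27983) = (-327*(-74) - 48545/2)*(-19132 + 27983) = (24198 - 48545/2)*8851 = -149/2*8851 = -1318799/2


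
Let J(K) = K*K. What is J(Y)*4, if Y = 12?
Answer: 576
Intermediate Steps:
J(K) = K**2
J(Y)*4 = 12**2*4 = 144*4 = 576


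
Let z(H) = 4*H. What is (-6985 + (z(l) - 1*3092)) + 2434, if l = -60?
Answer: -7883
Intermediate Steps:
(-6985 + (z(l) - 1*3092)) + 2434 = (-6985 + (4*(-60) - 1*3092)) + 2434 = (-6985 + (-240 - 3092)) + 2434 = (-6985 - 3332) + 2434 = -10317 + 2434 = -7883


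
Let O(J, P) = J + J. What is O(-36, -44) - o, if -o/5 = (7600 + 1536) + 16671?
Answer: 128963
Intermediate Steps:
O(J, P) = 2*J
o = -129035 (o = -5*((7600 + 1536) + 16671) = -5*(9136 + 16671) = -5*25807 = -129035)
O(-36, -44) - o = 2*(-36) - 1*(-129035) = -72 + 129035 = 128963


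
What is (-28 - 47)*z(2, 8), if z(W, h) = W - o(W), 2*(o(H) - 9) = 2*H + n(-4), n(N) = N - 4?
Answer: 375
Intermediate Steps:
n(N) = -4 + N
o(H) = 5 + H (o(H) = 9 + (2*H + (-4 - 4))/2 = 9 + (2*H - 8)/2 = 9 + (-8 + 2*H)/2 = 9 + (-4 + H) = 5 + H)
z(W, h) = -5 (z(W, h) = W - (5 + W) = W + (-5 - W) = -5)
(-28 - 47)*z(2, 8) = (-28 - 47)*(-5) = -75*(-5) = 375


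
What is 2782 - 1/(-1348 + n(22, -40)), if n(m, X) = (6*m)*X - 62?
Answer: 18611581/6690 ≈ 2782.0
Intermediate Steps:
n(m, X) = -62 + 6*X*m (n(m, X) = 6*X*m - 62 = -62 + 6*X*m)
2782 - 1/(-1348 + n(22, -40)) = 2782 - 1/(-1348 + (-62 + 6*(-40)*22)) = 2782 - 1/(-1348 + (-62 - 5280)) = 2782 - 1/(-1348 - 5342) = 2782 - 1/(-6690) = 2782 - 1*(-1/6690) = 2782 + 1/6690 = 18611581/6690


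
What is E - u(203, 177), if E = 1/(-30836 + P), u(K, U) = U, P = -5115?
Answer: -6363328/35951 ≈ -177.00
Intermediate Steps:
E = -1/35951 (E = 1/(-30836 - 5115) = 1/(-35951) = -1/35951 ≈ -2.7816e-5)
E - u(203, 177) = -1/35951 - 1*177 = -1/35951 - 177 = -6363328/35951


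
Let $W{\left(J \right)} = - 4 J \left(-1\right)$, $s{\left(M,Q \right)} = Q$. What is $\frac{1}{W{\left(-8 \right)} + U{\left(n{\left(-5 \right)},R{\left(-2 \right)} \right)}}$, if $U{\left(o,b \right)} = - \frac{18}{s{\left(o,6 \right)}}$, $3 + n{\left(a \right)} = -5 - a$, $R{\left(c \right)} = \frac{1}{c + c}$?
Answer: $- \frac{1}{35} \approx -0.028571$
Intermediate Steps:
$R{\left(c \right)} = \frac{1}{2 c}$
$W{\left(J \right)} = 4 J$
$n{\left(a \right)} = -8 - a$ ($n{\left(a \right)} = -3 - \left(5 + a\right) = -8 - a$)
$U{\left(o,b \right)} = -3$ ($U{\left(o,b \right)} = - \frac{18}{6} = \left(-18\right) \frac{1}{6} = -3$)
$\frac{1}{W{\left(-8 \right)} + U{\left(n{\left(-5 \right)},R{\left(-2 \right)} \right)}} = \frac{1}{4 \left(-8\right) - 3} = \frac{1}{-32 - 3} = \frac{1}{-35} = - \frac{1}{35}$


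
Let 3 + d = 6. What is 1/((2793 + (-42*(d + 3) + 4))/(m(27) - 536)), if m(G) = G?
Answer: -1/5 ≈ -0.20000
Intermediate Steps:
d = 3 (d = -3 + 6 = 3)
1/((2793 + (-42*(d + 3) + 4))/(m(27) - 536)) = 1/((2793 + (-42*(3 + 3) + 4))/(27 - 536)) = 1/((2793 + (-42*6 + 4))/(-509)) = 1/((2793 + (-21*12 + 4))*(-1/509)) = 1/((2793 + (-252 + 4))*(-1/509)) = 1/((2793 - 248)*(-1/509)) = 1/(2545*(-1/509)) = 1/(-5) = -1/5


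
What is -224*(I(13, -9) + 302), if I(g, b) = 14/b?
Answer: -605696/9 ≈ -67300.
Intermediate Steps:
-224*(I(13, -9) + 302) = -224*(14/(-9) + 302) = -224*(14*(-⅑) + 302) = -224*(-14/9 + 302) = -224*2704/9 = -605696/9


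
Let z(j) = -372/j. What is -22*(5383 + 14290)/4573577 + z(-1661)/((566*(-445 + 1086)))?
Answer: -130408090939376/1378066237549991 ≈ -0.094631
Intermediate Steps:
-22*(5383 + 14290)/4573577 + z(-1661)/((566*(-445 + 1086))) = -22*(5383 + 14290)/4573577 + (-372/(-1661))/((566*(-445 + 1086))) = -22*19673*(1/4573577) + (-372*(-1/1661))/((566*641)) = -432806*1/4573577 + (372/1661)/362806 = -432806/4573577 + (372/1661)*(1/362806) = -432806/4573577 + 186/301310383 = -130408090939376/1378066237549991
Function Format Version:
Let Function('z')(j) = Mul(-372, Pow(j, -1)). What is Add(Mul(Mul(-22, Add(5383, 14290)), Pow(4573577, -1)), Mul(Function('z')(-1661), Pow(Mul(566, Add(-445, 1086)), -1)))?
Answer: Rational(-130408090939376, 1378066237549991) ≈ -0.094631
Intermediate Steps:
Add(Mul(Mul(-22, Add(5383, 14290)), Pow(4573577, -1)), Mul(Function('z')(-1661), Pow(Mul(566, Add(-445, 1086)), -1))) = Add(Mul(Mul(-22, Add(5383, 14290)), Pow(4573577, -1)), Mul(Mul(-372, Pow(-1661, -1)), Pow(Mul(566, Add(-445, 1086)), -1))) = Add(Mul(Mul(-22, 19673), Rational(1, 4573577)), Mul(Mul(-372, Rational(-1, 1661)), Pow(Mul(566, 641), -1))) = Add(Mul(-432806, Rational(1, 4573577)), Mul(Rational(372, 1661), Pow(362806, -1))) = Add(Rational(-432806, 4573577), Mul(Rational(372, 1661), Rational(1, 362806))) = Add(Rational(-432806, 4573577), Rational(186, 301310383)) = Rational(-130408090939376, 1378066237549991)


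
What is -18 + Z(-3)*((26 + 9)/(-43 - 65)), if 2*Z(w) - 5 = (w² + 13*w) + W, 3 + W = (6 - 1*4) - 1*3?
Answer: -2873/216 ≈ -13.301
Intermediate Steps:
W = -4 (W = -3 + ((6 - 1*4) - 1*3) = -3 + ((6 - 4) - 3) = -3 + (2 - 3) = -3 - 1 = -4)
Z(w) = ½ + w²/2 + 13*w/2 (Z(w) = 5/2 + ((w² + 13*w) - 4)/2 = 5/2 + (-4 + w² + 13*w)/2 = 5/2 + (-2 + w²/2 + 13*w/2) = ½ + w²/2 + 13*w/2)
-18 + Z(-3)*((26 + 9)/(-43 - 65)) = -18 + (½ + (½)*(-3)² + (13/2)*(-3))*((26 + 9)/(-43 - 65)) = -18 + (½ + (½)*9 - 39/2)*(35/(-108)) = -18 + (½ + 9/2 - 39/2)*(35*(-1/108)) = -18 - 29/2*(-35/108) = -18 + 1015/216 = -2873/216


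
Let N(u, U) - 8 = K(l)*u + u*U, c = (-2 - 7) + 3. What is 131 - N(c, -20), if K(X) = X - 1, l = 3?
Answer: 15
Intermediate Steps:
K(X) = -1 + X
c = -6 (c = -9 + 3 = -6)
N(u, U) = 8 + 2*u + U*u (N(u, U) = 8 + ((-1 + 3)*u + u*U) = 8 + (2*u + U*u) = 8 + 2*u + U*u)
131 - N(c, -20) = 131 - (8 + 2*(-6) - 20*(-6)) = 131 - (8 - 12 + 120) = 131 - 1*116 = 131 - 116 = 15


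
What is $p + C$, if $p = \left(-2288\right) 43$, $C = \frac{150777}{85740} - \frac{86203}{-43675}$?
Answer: $- \frac{24560269830487}{249646300} \approx -98380.0$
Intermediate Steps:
$C = \frac{931748713}{249646300}$ ($C = 150777 \cdot \frac{1}{85740} - - \frac{86203}{43675} = \frac{50259}{28580} + \frac{86203}{43675} = \frac{931748713}{249646300} \approx 3.7323$)
$p = -98384$
$p + C = -98384 + \frac{931748713}{249646300} = - \frac{24560269830487}{249646300}$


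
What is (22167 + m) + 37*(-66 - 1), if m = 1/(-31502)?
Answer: 620211375/31502 ≈ 19688.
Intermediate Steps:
m = -1/31502 ≈ -3.1744e-5
(22167 + m) + 37*(-66 - 1) = (22167 - 1/31502) + 37*(-66 - 1) = 698304833/31502 + 37*(-67) = 698304833/31502 - 2479 = 620211375/31502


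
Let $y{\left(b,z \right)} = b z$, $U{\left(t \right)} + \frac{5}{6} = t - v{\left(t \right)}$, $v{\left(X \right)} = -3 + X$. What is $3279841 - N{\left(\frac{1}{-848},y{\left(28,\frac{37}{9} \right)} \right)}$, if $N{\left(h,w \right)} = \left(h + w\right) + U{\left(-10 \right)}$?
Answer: $\frac{25030851457}{7632} \approx 3.2797 \cdot 10^{6}$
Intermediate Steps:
$U{\left(t \right)} = \frac{13}{6}$ ($U{\left(t \right)} = - \frac{5}{6} + \left(t - \left(-3 + t\right)\right) = - \frac{5}{6} + 3 = \frac{13}{6}$)
$N{\left(h,w \right)} = \frac{13}{6} + h + w$ ($N{\left(h,w \right)} = \left(h + w\right) + \frac{13}{6} = \frac{13}{6} + h + w$)
$3279841 - N{\left(\frac{1}{-848},y{\left(28,\frac{37}{9} \right)} \right)} = 3279841 - \left(\frac{13}{6} + \frac{1}{-848} + 28 \cdot \frac{37}{9}\right) = 3279841 - \left(\frac{13}{6} - \frac{1}{848} + 28 \cdot 37 \cdot \frac{1}{9}\right) = 3279841 - \left(\frac{13}{6} - \frac{1}{848} + 28 \cdot \frac{37}{9}\right) = 3279841 - \left(\frac{13}{6} - \frac{1}{848} + \frac{1036}{9}\right) = 3279841 - \frac{895055}{7632} = \frac{25030851457}{7632}$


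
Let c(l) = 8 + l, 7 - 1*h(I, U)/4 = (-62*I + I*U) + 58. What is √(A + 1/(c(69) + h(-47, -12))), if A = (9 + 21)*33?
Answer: √195122571751/14039 ≈ 31.464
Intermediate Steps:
h(I, U) = -204 + 248*I - 4*I*U (h(I, U) = 28 - 4*((-62*I + I*U) + 58) = 28 - 4*(58 - 62*I + I*U) = 28 + (-232 + 248*I - 4*I*U) = -204 + 248*I - 4*I*U)
A = 990 (A = 30*33 = 990)
√(A + 1/(c(69) + h(-47, -12))) = √(990 + 1/((8 + 69) + (-204 + 248*(-47) - 4*(-47)*(-12)))) = √(990 + 1/(77 + (-204 - 11656 - 2256))) = √(990 + 1/(77 - 14116)) = √(990 + 1/(-14039)) = √(990 - 1/14039) = √(13898609/14039) = √195122571751/14039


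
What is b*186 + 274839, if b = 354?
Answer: 340683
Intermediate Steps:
b*186 + 274839 = 354*186 + 274839 = 65844 + 274839 = 340683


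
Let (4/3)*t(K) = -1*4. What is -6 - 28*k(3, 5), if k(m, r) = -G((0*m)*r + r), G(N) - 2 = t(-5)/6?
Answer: 36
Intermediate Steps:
t(K) = -3 (t(K) = 3*(-1*4)/4 = (3/4)*(-4) = -3)
G(N) = 3/2 (G(N) = 2 - 3/6 = 2 - 3*1/6 = 2 - 1/2 = 3/2)
k(m, r) = -3/2 (k(m, r) = -1*3/2 = -3/2)
-6 - 28*k(3, 5) = -6 - 28*(-3/2) = -6 + 42 = 36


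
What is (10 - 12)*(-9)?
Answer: 18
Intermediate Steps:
(10 - 12)*(-9) = -2*(-9) = 18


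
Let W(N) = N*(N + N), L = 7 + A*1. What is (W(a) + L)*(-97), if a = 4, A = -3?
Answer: -3492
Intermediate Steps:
L = 4 (L = 7 - 3*1 = 7 - 3 = 4)
W(N) = 2*N² (W(N) = N*(2*N) = 2*N²)
(W(a) + L)*(-97) = (2*4² + 4)*(-97) = (2*16 + 4)*(-97) = (32 + 4)*(-97) = 36*(-97) = -3492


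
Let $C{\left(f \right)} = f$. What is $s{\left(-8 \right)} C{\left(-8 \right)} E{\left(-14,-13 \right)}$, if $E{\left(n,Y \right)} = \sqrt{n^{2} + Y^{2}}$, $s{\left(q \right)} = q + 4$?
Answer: $32 \sqrt{365} \approx 611.36$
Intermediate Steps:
$s{\left(q \right)} = 4 + q$
$E{\left(n,Y \right)} = \sqrt{Y^{2} + n^{2}}$
$s{\left(-8 \right)} C{\left(-8 \right)} E{\left(-14,-13 \right)} = \left(4 - 8\right) \left(-8\right) \sqrt{\left(-13\right)^{2} + \left(-14\right)^{2}} = \left(-4\right) \left(-8\right) \sqrt{169 + 196} = 32 \sqrt{365}$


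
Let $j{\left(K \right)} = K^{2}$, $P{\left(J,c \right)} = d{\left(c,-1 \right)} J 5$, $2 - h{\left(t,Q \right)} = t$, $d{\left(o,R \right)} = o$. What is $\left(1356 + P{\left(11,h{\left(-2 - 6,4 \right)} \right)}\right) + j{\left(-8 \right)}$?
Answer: $1970$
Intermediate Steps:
$h{\left(t,Q \right)} = 2 - t$
$P{\left(J,c \right)} = 5 J c$ ($P{\left(J,c \right)} = c J 5 = J c 5 = 5 J c$)
$\left(1356 + P{\left(11,h{\left(-2 - 6,4 \right)} \right)}\right) + j{\left(-8 \right)} = \left(1356 + 5 \cdot 11 \left(2 - \left(-2 - 6\right)\right)\right) + \left(-8\right)^{2} = \left(1356 + 5 \cdot 11 \left(2 - \left(-2 - 6\right)\right)\right) + 64 = \left(1356 + 5 \cdot 11 \left(2 - -8\right)\right) + 64 = \left(1356 + 5 \cdot 11 \left(2 + 8\right)\right) + 64 = \left(1356 + 5 \cdot 11 \cdot 10\right) + 64 = \left(1356 + 550\right) + 64 = 1906 + 64 = 1970$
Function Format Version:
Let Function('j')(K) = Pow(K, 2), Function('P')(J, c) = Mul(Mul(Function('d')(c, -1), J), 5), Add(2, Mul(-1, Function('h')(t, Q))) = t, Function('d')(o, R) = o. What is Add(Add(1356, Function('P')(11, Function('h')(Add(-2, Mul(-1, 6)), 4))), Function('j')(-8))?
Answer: 1970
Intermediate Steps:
Function('h')(t, Q) = Add(2, Mul(-1, t))
Function('P')(J, c) = Mul(5, J, c) (Function('P')(J, c) = Mul(Mul(c, J), 5) = Mul(Mul(J, c), 5) = Mul(5, J, c))
Add(Add(1356, Function('P')(11, Function('h')(Add(-2, Mul(-1, 6)), 4))), Function('j')(-8)) = Add(Add(1356, Mul(5, 11, Add(2, Mul(-1, Add(-2, Mul(-1, 6)))))), Pow(-8, 2)) = Add(Add(1356, Mul(5, 11, Add(2, Mul(-1, Add(-2, -6))))), 64) = Add(Add(1356, Mul(5, 11, Add(2, Mul(-1, -8)))), 64) = Add(Add(1356, Mul(5, 11, Add(2, 8))), 64) = Add(Add(1356, Mul(5, 11, 10)), 64) = Add(Add(1356, 550), 64) = Add(1906, 64) = 1970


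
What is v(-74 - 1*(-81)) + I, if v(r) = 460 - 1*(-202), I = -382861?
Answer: -382199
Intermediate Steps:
v(r) = 662 (v(r) = 460 + 202 = 662)
v(-74 - 1*(-81)) + I = 662 - 382861 = -382199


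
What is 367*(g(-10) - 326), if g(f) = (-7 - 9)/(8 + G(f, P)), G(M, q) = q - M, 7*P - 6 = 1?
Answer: -2279070/19 ≈ -1.1995e+5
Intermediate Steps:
P = 1 (P = 6/7 + (⅐)*1 = 6/7 + ⅐ = 1)
g(f) = -16/(9 - f) (g(f) = (-7 - 9)/(8 + (1 - f)) = -16/(9 - f))
367*(g(-10) - 326) = 367*(16/(-9 - 10) - 326) = 367*(16/(-19) - 326) = 367*(16*(-1/19) - 326) = 367*(-16/19 - 326) = 367*(-6210/19) = -2279070/19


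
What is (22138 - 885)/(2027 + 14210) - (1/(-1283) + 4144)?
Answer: -86300818388/20832071 ≈ -4142.7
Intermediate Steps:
(22138 - 885)/(2027 + 14210) - (1/(-1283) + 4144) = 21253/16237 - (-1/1283 + 4144) = 21253*(1/16237) - 1*5316751/1283 = 21253/16237 - 5316751/1283 = -86300818388/20832071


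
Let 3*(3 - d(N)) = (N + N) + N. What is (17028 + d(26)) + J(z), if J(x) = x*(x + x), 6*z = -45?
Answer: 34235/2 ≈ 17118.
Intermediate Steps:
z = -15/2 (z = (1/6)*(-45) = -15/2 ≈ -7.5000)
J(x) = 2*x**2 (J(x) = x*(2*x) = 2*x**2)
d(N) = 3 - N (d(N) = 3 - ((N + N) + N)/3 = 3 - (2*N + N)/3 = 3 - N)
(17028 + d(26)) + J(z) = (17028 + (3 - 1*26)) + 2*(-15/2)**2 = (17028 + (3 - 26)) + 2*(225/4) = (17028 - 23) + 225/2 = 17005 + 225/2 = 34235/2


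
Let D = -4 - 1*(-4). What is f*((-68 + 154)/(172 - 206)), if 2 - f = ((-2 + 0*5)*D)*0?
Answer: -86/17 ≈ -5.0588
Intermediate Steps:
D = 0 (D = -4 + 4 = 0)
f = 2 (f = 2 - (-2 + 0*5)*0*0 = 2 - (-2 + 0)*0*0 = 2 - (-2*0)*0 = 2 - 0*0 = 2 - 1*0 = 2 + 0 = 2)
f*((-68 + 154)/(172 - 206)) = 2*((-68 + 154)/(172 - 206)) = 2*(86/(-34)) = 2*(86*(-1/34)) = 2*(-43/17) = -86/17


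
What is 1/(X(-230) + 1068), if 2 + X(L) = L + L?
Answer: 1/606 ≈ 0.0016502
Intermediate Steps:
X(L) = -2 + 2*L (X(L) = -2 + (L + L) = -2 + 2*L)
1/(X(-230) + 1068) = 1/((-2 + 2*(-230)) + 1068) = 1/((-2 - 460) + 1068) = 1/(-462 + 1068) = 1/606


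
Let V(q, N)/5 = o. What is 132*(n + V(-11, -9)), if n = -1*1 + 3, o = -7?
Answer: -4356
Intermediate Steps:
V(q, N) = -35 (V(q, N) = 5*(-7) = -35)
n = 2 (n = -1 + 3 = 2)
132*(n + V(-11, -9)) = 132*(2 - 35) = 132*(-33) = -4356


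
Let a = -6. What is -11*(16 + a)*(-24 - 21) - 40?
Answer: 4910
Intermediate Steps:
-11*(16 + a)*(-24 - 21) - 40 = -11*(16 - 6)*(-24 - 21) - 40 = -110*(-45) - 40 = -11*(-450) - 40 = 4950 - 40 = 4910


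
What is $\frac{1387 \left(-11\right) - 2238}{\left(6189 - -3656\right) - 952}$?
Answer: $- \frac{17495}{8893} \approx -1.9673$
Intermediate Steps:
$\frac{1387 \left(-11\right) - 2238}{\left(6189 - -3656\right) - 952} = \frac{-15257 - 2238}{\left(6189 + 3656\right) - 952} = - \frac{17495}{9845 - 952} = - \frac{17495}{8893}$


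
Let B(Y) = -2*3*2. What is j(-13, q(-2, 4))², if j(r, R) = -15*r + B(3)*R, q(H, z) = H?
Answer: 47961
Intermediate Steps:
B(Y) = -12 (B(Y) = -6*2 = -12)
j(r, R) = -15*r - 12*R
j(-13, q(-2, 4))² = (-15*(-13) - 12*(-2))² = (195 + 24)² = 219² = 47961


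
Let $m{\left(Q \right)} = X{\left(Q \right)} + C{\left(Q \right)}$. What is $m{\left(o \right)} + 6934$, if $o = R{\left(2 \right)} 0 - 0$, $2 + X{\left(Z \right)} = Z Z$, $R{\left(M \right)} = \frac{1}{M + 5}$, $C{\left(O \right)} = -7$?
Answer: $6925$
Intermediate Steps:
$R{\left(M \right)} = \frac{1}{5 + M}$
$X{\left(Z \right)} = -2 + Z^{2}$ ($X{\left(Z \right)} = -2 + Z Z = -2 + Z^{2}$)
$o = 0$ ($o = \frac{1}{5 + 2} \cdot 0 - 0 = \frac{1}{7} \cdot 0 + \left(-4 + 4\right) = \frac{1}{7} \cdot 0 + 0 = 0 + 0 = 0$)
$m{\left(Q \right)} = -9 + Q^{2}$ ($m{\left(Q \right)} = \left(-2 + Q^{2}\right) - 7 = -9 + Q^{2}$)
$m{\left(o \right)} + 6934 = \left(-9 + 0^{2}\right) + 6934 = \left(-9 + 0\right) + 6934 = -9 + 6934 = 6925$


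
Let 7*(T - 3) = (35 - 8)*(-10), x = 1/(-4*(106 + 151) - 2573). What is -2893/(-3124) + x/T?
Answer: 235820675/254648316 ≈ 0.92606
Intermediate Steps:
x = -1/3601 (x = 1/(-4*257 - 2573) = 1/(-1028 - 2573) = 1/(-3601) = -1/3601 ≈ -0.00027770)
T = -249/7 (T = 3 + ((35 - 8)*(-10))/7 = 3 + (27*(-10))/7 = 3 + (1/7)*(-270) = 3 - 270/7 = -249/7 ≈ -35.571)
-2893/(-3124) + x/T = -2893/(-3124) - 1/(3601*(-249/7)) = -2893*(-1/3124) - 1/3601*(-7/249) = 263/284 + 7/896649 = 235820675/254648316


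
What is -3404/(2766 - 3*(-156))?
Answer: -1702/1617 ≈ -1.0526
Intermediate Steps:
-3404/(2766 - 3*(-156)) = -3404/(2766 - 1*(-468)) = -3404/(2766 + 468) = -3404/3234 = -3404*1/3234 = -1702/1617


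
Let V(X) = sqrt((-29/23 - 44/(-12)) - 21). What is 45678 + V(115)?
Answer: 45678 + I*sqrt(88527)/69 ≈ 45678.0 + 4.3121*I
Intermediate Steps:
V(X) = I*sqrt(88527)/69 (V(X) = sqrt((-29*1/23 - 44*(-1/12)) - 21) = sqrt((-29/23 + 11/3) - 21) = sqrt(166/69 - 21) = sqrt(-1283/69) = I*sqrt(88527)/69)
45678 + V(115) = 45678 + I*sqrt(88527)/69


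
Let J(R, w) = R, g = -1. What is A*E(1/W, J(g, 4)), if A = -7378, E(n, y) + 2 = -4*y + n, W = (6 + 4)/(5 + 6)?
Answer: -114359/5 ≈ -22872.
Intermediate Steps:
W = 10/11 ≈ 0.90909
E(n, y) = -2 + n - 4*y (E(n, y) = -2 + (-4*y + n) = -2 + (n - 4*y) = -2 + n - 4*y)
A*E(1/W, J(g, 4)) = -7378*(-2 + 1/(10/11) - 4*(-1)) = -7378*(-2 + 11/10 + 4) = -7378*31/10 = -114359/5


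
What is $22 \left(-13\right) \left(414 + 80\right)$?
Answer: $-141284$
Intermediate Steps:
$22 \left(-13\right) \left(414 + 80\right) = \left(-286\right) 494 = -141284$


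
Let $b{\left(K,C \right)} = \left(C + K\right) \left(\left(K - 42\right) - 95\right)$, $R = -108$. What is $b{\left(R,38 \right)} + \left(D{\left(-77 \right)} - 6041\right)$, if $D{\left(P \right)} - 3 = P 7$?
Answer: $10573$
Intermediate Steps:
$D{\left(P \right)} = 3 + 7 P$ ($D{\left(P \right)} = 3 + P 7 = 3 + 7 P$)
$b{\left(K,C \right)} = \left(-137 + K\right) \left(C + K\right)$ ($b{\left(K,C \right)} = \left(C + K\right) \left(\left(K - 42\right) - 95\right) = \left(C + K\right) \left(\left(-42 + K\right) - 95\right) = \left(C + K\right) \left(-137 + K\right) = \left(-137 + K\right) \left(C + K\right)$)
$b{\left(R,38 \right)} + \left(D{\left(-77 \right)} - 6041\right) = \left(\left(-108\right)^{2} - 5206 - -14796 + 38 \left(-108\right)\right) + \left(\left(3 + 7 \left(-77\right)\right) - 6041\right) = \left(11664 - 5206 + 14796 - 4104\right) + \left(\left(3 - 539\right) - 6041\right) = 17150 - 6577 = 10573$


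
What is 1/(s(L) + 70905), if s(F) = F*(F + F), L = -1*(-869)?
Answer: 1/1581227 ≈ 6.3242e-7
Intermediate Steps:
L = 869
s(F) = 2*F² (s(F) = F*(2*F) = 2*F²)
1/(s(L) + 70905) = 1/(2*869² + 70905) = 1/(2*755161 + 70905) = 1/(1510322 + 70905) = 1/1581227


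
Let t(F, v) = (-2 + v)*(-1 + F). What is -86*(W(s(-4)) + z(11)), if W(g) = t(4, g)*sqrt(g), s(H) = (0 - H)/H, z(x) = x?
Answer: -946 + 774*I ≈ -946.0 + 774.0*I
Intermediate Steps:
s(H) = -1 (s(H) = (-H)/H = -1)
t(F, v) = (-1 + F)*(-2 + v)
W(g) = sqrt(g)*(-6 + 3*g) (W(g) = (2 - g - 2*4 + 4*g)*sqrt(g) = (2 - g - 8 + 4*g)*sqrt(g) = (-6 + 3*g)*sqrt(g) = sqrt(g)*(-6 + 3*g))
-86*(W(s(-4)) + z(11)) = -86*(3*sqrt(-1)*(-2 - 1) + 11) = -86*(3*I*(-3) + 11) = -86*(-9*I + 11) = -86*(11 - 9*I) = -946 + 774*I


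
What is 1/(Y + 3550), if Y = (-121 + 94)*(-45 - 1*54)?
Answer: 1/6223 ≈ 0.00016069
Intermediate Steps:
Y = 2673 (Y = -27*(-45 - 54) = -27*(-99) = 2673)
1/(Y + 3550) = 1/(2673 + 3550) = 1/6223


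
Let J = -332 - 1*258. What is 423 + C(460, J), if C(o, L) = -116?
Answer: 307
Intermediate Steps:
J = -590 (J = -332 - 258 = -590)
423 + C(460, J) = 423 - 116 = 307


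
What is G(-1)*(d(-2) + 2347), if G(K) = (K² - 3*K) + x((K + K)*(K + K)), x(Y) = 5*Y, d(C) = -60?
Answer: 54888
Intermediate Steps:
G(K) = -3*K + 21*K² (G(K) = (K² - 3*K) + 5*((K + K)*(K + K)) = (K² - 3*K) + 5*((2*K)*(2*K)) = (K² - 3*K) + 5*(4*K²) = (K² - 3*K) + 20*K² = -3*K + 21*K²)
G(-1)*(d(-2) + 2347) = (3*(-1)*(-1 + 7*(-1)))*(-60 + 2347) = (3*(-1)*(-1 - 7))*2287 = (3*(-1)*(-8))*2287 = 24*2287 = 54888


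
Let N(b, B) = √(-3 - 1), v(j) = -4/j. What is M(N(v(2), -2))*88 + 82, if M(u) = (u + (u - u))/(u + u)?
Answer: 126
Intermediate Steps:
N(b, B) = 2*I (N(b, B) = √(-4) = 2*I)
M(u) = ½ (M(u) = (u + 0)/((2*u)) = u*(1/(2*u)) = ½)
M(N(v(2), -2))*88 + 82 = (½)*88 + 82 = 44 + 82 = 126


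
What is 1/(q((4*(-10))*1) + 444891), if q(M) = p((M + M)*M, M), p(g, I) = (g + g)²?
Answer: 1/41404891 ≈ 2.4152e-8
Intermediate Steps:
p(g, I) = 4*g² (p(g, I) = (2*g)² = 4*g²)
q(M) = 16*M⁴ (q(M) = 4*((M + M)*M)² = 4*((2*M)*M)² = 4*(2*M²)² = 4*(4*M⁴) = 16*M⁴)
1/(q((4*(-10))*1) + 444891) = 1/(16*((4*(-10))*1)⁴ + 444891) = 1/(16*(-40*1)⁴ + 444891) = 1/(16*(-40)⁴ + 444891) = 1/(16*2560000 + 444891) = 1/(40960000 + 444891) = 1/41404891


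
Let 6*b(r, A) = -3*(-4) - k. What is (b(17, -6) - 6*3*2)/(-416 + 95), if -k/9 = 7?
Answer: 47/642 ≈ 0.073209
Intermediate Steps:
k = -63 (k = -9*7 = -63)
b(r, A) = 25/2 (b(r, A) = (-3*(-4) - 1*(-63))/6 = (12 + 63)/6 = (1/6)*75 = 25/2)
(b(17, -6) - 6*3*2)/(-416 + 95) = (25/2 - 6*3*2)/(-416 + 95) = (25/2 - 18*2)/(-321) = (25/2 - 36)*(-1/321) = -47/2*(-1/321) = 47/642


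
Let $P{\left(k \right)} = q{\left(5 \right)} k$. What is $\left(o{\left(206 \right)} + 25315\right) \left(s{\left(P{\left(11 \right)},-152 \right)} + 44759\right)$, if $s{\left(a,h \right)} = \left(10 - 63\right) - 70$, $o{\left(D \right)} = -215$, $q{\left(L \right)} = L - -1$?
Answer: $1120363600$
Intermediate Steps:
$q{\left(L \right)} = 1 + L$ ($q{\left(L \right)} = L + 1 = 1 + L$)
$P{\left(k \right)} = 6 k$ ($P{\left(k \right)} = \left(1 + 5\right) k = 6 k$)
$s{\left(a,h \right)} = -123$ ($s{\left(a,h \right)} = -53 - 70 = -123$)
$\left(o{\left(206 \right)} + 25315\right) \left(s{\left(P{\left(11 \right)},-152 \right)} + 44759\right) = \left(-215 + 25315\right) \left(-123 + 44759\right) = 25100 \cdot 44636 = 1120363600$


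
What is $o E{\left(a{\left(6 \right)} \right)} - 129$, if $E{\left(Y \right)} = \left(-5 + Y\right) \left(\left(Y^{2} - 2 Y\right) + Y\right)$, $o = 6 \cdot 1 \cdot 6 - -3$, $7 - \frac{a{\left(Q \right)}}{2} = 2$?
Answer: $17421$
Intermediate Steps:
$a{\left(Q \right)} = 10$ ($a{\left(Q \right)} = 14 - 4 = 10$)
$o = 39$ ($o = 6 \cdot 6 + 3 = 36 + 3 = 39$)
$E{\left(Y \right)} = \left(-5 + Y\right) \left(Y^{2} - Y\right)$
$o E{\left(a{\left(6 \right)} \right)} - 129 = 39 \cdot 10 \left(5 + 10^{2} - 60\right) - 129 = 39 \cdot 10 \left(5 + 100 - 60\right) - 129 = 39 \cdot 10 \cdot 45 - 129 = 39 \cdot 450 - 129 = 17550 - 129 = 17421$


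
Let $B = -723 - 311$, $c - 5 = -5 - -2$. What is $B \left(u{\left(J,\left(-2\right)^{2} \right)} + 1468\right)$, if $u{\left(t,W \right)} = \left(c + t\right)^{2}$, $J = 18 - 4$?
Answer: $-1782616$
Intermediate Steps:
$c = 2$ ($c = 5 - 3 = 2$)
$J = 14$ ($J = 18 - 4 = 14$)
$B = -1034$ ($B = -723 - 311 = -1034$)
$u{\left(t,W \right)} = \left(2 + t\right)^{2}$
$B \left(u{\left(J,\left(-2\right)^{2} \right)} + 1468\right) = - 1034 \left(\left(2 + 14\right)^{2} + 1468\right) = - 1034 \left(16^{2} + 1468\right) = - 1034 \left(256 + 1468\right) = \left(-1034\right) 1724 = -1782616$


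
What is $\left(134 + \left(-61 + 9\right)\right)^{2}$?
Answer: $6724$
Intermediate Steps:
$\left(134 + \left(-61 + 9\right)\right)^{2} = \left(134 - 52\right)^{2} = 82^{2} = 6724$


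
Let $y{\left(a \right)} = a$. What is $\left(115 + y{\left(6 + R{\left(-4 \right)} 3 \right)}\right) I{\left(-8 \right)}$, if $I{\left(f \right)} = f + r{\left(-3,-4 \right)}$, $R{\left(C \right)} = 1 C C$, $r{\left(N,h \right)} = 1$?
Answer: $-1183$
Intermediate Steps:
$R{\left(C \right)} = C^{2}$ ($R{\left(C \right)} = C C = C^{2}$)
$I{\left(f \right)} = 1 + f$ ($I{\left(f \right)} = f + 1 = 1 + f$)
$\left(115 + y{\left(6 + R{\left(-4 \right)} 3 \right)}\right) I{\left(-8 \right)} = \left(115 + \left(6 + \left(-4\right)^{2} \cdot 3\right)\right) \left(1 - 8\right) = \left(115 + \left(6 + 16 \cdot 3\right)\right) \left(-7\right) = \left(115 + \left(6 + 48\right)\right) \left(-7\right) = \left(115 + 54\right) \left(-7\right) = 169 \left(-7\right) = -1183$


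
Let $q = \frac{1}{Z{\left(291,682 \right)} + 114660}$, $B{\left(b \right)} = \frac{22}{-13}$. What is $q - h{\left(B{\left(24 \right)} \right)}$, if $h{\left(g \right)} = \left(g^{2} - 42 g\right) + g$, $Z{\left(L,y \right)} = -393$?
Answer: $- \frac{1395199901}{19311123} \approx -72.249$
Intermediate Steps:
$B{\left(b \right)} = - \frac{22}{13}$ ($B{\left(b \right)} = 22 \left(- \frac{1}{13}\right) = - \frac{22}{13}$)
$h{\left(g \right)} = g^{2} - 41 g$
$q = \frac{1}{114267}$ ($q = \frac{1}{-393 + 114660} = \frac{1}{114267} \approx 8.7514 \cdot 10^{-6}$)
$q - h{\left(B{\left(24 \right)} \right)} = \frac{1}{114267} - - \frac{22 \left(-41 - \frac{22}{13}\right)}{13} = \frac{1}{114267} - \left(- \frac{22}{13}\right) \left(- \frac{555}{13}\right) = \frac{1}{114267} - \frac{12210}{169} = - \frac{1395199901}{19311123}$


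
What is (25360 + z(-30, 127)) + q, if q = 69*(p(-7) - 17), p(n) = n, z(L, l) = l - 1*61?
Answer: 23770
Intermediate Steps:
z(L, l) = -61 + l (z(L, l) = l - 61 = -61 + l)
q = -1656 (q = 69*(-7 - 17) = 69*(-24) = -1656)
(25360 + z(-30, 127)) + q = (25360 + (-61 + 127)) - 1656 = (25360 + 66) - 1656 = 25426 - 1656 = 23770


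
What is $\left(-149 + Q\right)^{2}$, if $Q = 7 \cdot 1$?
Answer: $20164$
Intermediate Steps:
$Q = 7$
$\left(-149 + Q\right)^{2} = \left(-149 + 7\right)^{2} = \left(-142\right)^{2} = 20164$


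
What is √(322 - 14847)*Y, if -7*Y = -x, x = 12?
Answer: 60*I*√581/7 ≈ 206.61*I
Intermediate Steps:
Y = 12/7 (Y = -(-1)*12/7 = -⅐*(-12) = 12/7 ≈ 1.7143)
√(322 - 14847)*Y = √(322 - 14847)*(12/7) = √(-14525)*(12/7) = (5*I*√581)*(12/7) = 60*I*√581/7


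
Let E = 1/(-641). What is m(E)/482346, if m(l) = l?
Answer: -1/309183786 ≈ -3.2343e-9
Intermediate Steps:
E = -1/641 ≈ -0.0015601
m(E)/482346 = -1/641/482346 = -1/641*1/482346 = -1/309183786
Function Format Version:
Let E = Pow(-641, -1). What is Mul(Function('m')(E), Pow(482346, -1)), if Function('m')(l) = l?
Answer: Rational(-1, 309183786) ≈ -3.2343e-9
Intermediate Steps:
E = Rational(-1, 641) ≈ -0.0015601
Mul(Function('m')(E), Pow(482346, -1)) = Mul(Rational(-1, 641), Pow(482346, -1)) = Mul(Rational(-1, 641), Rational(1, 482346)) = Rational(-1, 309183786)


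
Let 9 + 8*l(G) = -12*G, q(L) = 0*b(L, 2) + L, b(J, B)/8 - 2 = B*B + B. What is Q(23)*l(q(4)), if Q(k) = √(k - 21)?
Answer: -57*√2/8 ≈ -10.076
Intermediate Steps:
Q(k) = √(-21 + k)
b(J, B) = 16 + 8*B + 8*B² (b(J, B) = 16 + 8*(B*B + B) = 16 + 8*(B² + B) = 16 + 8*(B + B²) = 16 + (8*B + 8*B²) = 16 + 8*B + 8*B²)
q(L) = L (q(L) = 0*(16 + 8*2 + 8*2²) + L = 0*(16 + 16 + 8*4) + L = 0*(16 + 16 + 32) + L = 0*64 + L = 0 + L = L)
l(G) = -9/8 - 3*G/2 (l(G) = -9/8 + (-12*G)/8 = -9/8 - 3*G/2)
Q(23)*l(q(4)) = √(-21 + 23)*(-9/8 - 3/2*4) = √2*(-9/8 - 6) = √2*(-57/8) = -57*√2/8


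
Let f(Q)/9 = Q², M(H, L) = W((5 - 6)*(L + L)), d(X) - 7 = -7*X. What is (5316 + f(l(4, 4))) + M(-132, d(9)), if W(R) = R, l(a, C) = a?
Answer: 5572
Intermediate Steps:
d(X) = 7 - 7*X
M(H, L) = -2*L (M(H, L) = (5 - 6)*(L + L) = -2*L)
f(Q) = 9*Q²
(5316 + f(l(4, 4))) + M(-132, d(9)) = (5316 + 9*4²) - 2*(7 - 7*9) = (5316 + 9*16) - 2*(7 - 63) = (5316 + 144) - 2*(-56) = 5460 + 112 = 5572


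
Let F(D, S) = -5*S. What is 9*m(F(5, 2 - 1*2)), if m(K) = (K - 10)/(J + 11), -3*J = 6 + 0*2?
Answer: -10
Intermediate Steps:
J = -2 (J = -(6 + 0*2)/3 = -(6 + 0)/3 = -⅓*6 = -2)
m(K) = -10/9 + K/9 (m(K) = (K - 10)/(-2 + 11) = (-10 + K)/9 = (-10 + K)*(⅑) = -10/9 + K/9)
9*m(F(5, 2 - 1*2)) = 9*(-10/9 + (-5*(2 - 1*2))/9) = 9*(-10/9 + (-5*(2 - 2))/9) = 9*(-10/9 + (-5*0)/9) = 9*(-10/9 + (⅑)*0) = 9*(-10/9 + 0) = 9*(-10/9) = -10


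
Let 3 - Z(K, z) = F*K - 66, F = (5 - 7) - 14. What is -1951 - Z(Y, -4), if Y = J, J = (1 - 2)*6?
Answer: -1924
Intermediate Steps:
F = -16 (F = -2 - 14 = -16)
J = -6 (J = -1*6 = -6)
Y = -6
Z(K, z) = 69 + 16*K (Z(K, z) = 3 - (-16*K - 66) = 3 - (-66 - 16*K) = 3 + (66 + 16*K) = 69 + 16*K)
-1951 - Z(Y, -4) = -1951 - (69 + 16*(-6)) = -1951 - (69 - 96) = -1951 - 1*(-27) = -1951 + 27 = -1924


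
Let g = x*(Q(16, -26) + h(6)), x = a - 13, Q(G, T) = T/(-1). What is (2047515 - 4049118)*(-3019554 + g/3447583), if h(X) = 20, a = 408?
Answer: 20837013530944758636/3447583 ≈ 6.0440e+12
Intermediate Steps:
Q(G, T) = -T (Q(G, T) = T*(-1) = -T)
x = 395 (x = 408 - 13 = 395)
g = 18170 (g = 395*(-1*(-26) + 20) = 395*(26 + 20) = 395*46 = 18170)
(2047515 - 4049118)*(-3019554 + g/3447583) = (2047515 - 4049118)*(-3019554 + 18170/3447583) = -2001603*(-3019554 + 18170*(1/3447583)) = -2001603*(-3019554 + 18170/3447583) = -2001603*(-10410163019812/3447583) = 20837013530944758636/3447583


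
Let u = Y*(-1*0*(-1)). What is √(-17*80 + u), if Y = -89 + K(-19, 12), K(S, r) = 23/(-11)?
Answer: 4*I*√85 ≈ 36.878*I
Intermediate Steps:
K(S, r) = -23/11 (K(S, r) = 23*(-1/11) = -23/11)
Y = -1002/11 (Y = -89 - 23/11 = -1002/11 ≈ -91.091)
u = 0 (u = -1002*(-1*0)*(-1)/11 = -0*(-1) = -1002/11*0 = 0)
√(-17*80 + u) = √(-17*80 + 0) = √(-1360 + 0) = √(-1360) = 4*I*√85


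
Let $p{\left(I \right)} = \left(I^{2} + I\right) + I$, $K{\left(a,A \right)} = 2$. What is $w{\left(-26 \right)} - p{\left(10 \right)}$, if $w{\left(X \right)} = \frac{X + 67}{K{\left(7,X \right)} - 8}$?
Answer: $- \frac{761}{6} \approx -126.83$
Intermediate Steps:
$w{\left(X \right)} = - \frac{67}{6} - \frac{X}{6}$ ($w{\left(X \right)} = \frac{X + 67}{2 - 8} = \frac{67 + X}{-6} = \left(67 + X\right) \left(- \frac{1}{6}\right) = - \frac{67}{6} - \frac{X}{6}$)
$p{\left(I \right)} = I^{2} + 2 I$ ($p{\left(I \right)} = \left(I + I^{2}\right) + I = I^{2} + 2 I$)
$w{\left(-26 \right)} - p{\left(10 \right)} = \left(- \frac{67}{6} - - \frac{13}{3}\right) - 10 \left(2 + 10\right) = \left(- \frac{67}{6} + \frac{13}{3}\right) - 10 \cdot 12 = - \frac{41}{6} - 120 = - \frac{761}{6}$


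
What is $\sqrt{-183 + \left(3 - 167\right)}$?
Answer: $i \sqrt{347} \approx 18.628 i$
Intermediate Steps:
$\sqrt{-183 + \left(3 - 167\right)} = \sqrt{-183 - 164} = \sqrt{-347} = i \sqrt{347}$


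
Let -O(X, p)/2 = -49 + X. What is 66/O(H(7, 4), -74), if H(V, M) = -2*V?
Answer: 11/21 ≈ 0.52381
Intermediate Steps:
O(X, p) = 98 - 2*X (O(X, p) = -2*(-49 + X) = 98 - 2*X)
66/O(H(7, 4), -74) = 66/(98 - (-4)*7) = 66/(98 - 2*(-14)) = 66/(98 + 28) = 66/126 = 66*(1/126) = 11/21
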